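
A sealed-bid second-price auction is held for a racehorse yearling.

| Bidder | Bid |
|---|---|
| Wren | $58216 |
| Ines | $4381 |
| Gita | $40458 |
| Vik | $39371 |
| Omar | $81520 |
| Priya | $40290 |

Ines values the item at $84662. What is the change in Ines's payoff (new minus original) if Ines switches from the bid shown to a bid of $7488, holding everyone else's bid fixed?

The highest bid among the other bidders is $81520; Ines's bid doesn't change that.
Original bid $4381: Ines is not highest (top rival bid is $81520); payoff $0.
Alternative bid $7488: Ines is not highest (top rival bid is $81520); payoff $0.
Change in payoff = $0 − ($0) = $0.

$0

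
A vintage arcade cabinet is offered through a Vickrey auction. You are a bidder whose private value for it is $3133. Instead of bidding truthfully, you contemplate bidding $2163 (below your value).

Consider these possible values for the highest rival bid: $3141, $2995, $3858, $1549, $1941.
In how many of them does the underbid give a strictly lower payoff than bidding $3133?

The deviation hurts exactly when the highest competing bid lies strictly between $2163 and $3133 — underbidding then forfeits a profitable win.
$3141: above both → same outcome either way.
$2995: inside the interval → strictly worse (loss $138).
$3858: above both → same outcome either way.
$1549: below both → same outcome either way.
$1941: below both → same outcome either way.
Count: 1.

1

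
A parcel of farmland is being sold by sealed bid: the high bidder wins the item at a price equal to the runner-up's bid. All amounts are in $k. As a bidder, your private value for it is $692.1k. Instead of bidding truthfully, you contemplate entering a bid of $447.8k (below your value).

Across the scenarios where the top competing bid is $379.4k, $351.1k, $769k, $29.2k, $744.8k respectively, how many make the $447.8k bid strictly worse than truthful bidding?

The deviation hurts exactly when the highest competing bid lies strictly between $447.8k and $692.1k — underbidding then forfeits a profitable win.
$379.4k: below both → same outcome either way.
$351.1k: below both → same outcome either way.
$769k: above both → same outcome either way.
$29.2k: below both → same outcome either way.
$744.8k: above both → same outcome either way.
Count: 0.

0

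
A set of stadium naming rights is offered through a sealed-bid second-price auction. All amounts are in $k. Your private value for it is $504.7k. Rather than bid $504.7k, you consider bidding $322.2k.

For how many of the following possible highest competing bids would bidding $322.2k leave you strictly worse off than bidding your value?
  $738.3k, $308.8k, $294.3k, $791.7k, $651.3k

The deviation hurts exactly when the highest competing bid lies strictly between $322.2k and $504.7k — underbidding then forfeits a profitable win.
$738.3k: above both → same outcome either way.
$308.8k: below both → same outcome either way.
$294.3k: below both → same outcome either way.
$791.7k: above both → same outcome either way.
$651.3k: above both → same outcome either way.
Count: 0.

0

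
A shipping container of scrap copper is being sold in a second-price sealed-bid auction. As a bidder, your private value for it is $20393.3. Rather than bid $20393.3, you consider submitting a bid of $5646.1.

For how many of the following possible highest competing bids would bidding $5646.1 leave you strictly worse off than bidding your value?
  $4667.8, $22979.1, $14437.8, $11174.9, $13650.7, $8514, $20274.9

The deviation hurts exactly when the highest competing bid lies strictly between $5646.1 and $20393.3 — underbidding then forfeits a profitable win.
$4667.8: below both → same outcome either way.
$22979.1: above both → same outcome either way.
$14437.8: inside the interval → strictly worse (loss $5955.5).
$11174.9: inside the interval → strictly worse (loss $9218.4).
$13650.7: inside the interval → strictly worse (loss $6742.6).
$8514: inside the interval → strictly worse (loss $11879.3).
$20274.9: inside the interval → strictly worse (loss $118.4).
Count: 5.

5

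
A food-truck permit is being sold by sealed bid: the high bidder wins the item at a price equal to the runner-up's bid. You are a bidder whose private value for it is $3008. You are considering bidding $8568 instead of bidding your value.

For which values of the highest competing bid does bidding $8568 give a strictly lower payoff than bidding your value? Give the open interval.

($3008, $8568)

If the competing bid is below $3008, both bids win at the same price — no difference.
If it is above $8568, both bids lose — no difference.
If it lies strictly between $3008 and $8568, bidding your value loses (payoff 0) while bidding $8568 wins at a price above your value (payoff negative).
So the deviation strictly hurts on the open interval ($3008, $8568).
Because the price is fixed by the runner-up's bid, deviating from your value can only change a good outcome into a bad one — never the reverse.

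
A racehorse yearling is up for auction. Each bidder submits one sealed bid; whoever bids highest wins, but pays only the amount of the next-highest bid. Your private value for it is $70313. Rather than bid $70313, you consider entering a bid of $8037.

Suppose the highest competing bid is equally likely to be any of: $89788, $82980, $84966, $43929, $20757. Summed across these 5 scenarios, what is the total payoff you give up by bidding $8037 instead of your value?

$75940

The deviation costs you only when the competing bid falls strictly between $8037 and $70313; elsewhere both bids give the same outcome.
$89788: outcomes coincide → loss $0.
$82980: outcomes coincide → loss $0.
$84966: outcomes coincide → loss $0.
$43929: truthful payoff $26384, deviation payoff $0 → loss $26384.
$20757: truthful payoff $49556, deviation payoff $0 → loss $49556.
Total loss = $26384 + $49556 = $75940.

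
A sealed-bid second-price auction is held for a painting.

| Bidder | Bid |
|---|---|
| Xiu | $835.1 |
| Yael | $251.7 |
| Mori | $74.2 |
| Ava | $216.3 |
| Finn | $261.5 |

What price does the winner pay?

$261.5

Highest bid: Xiu at $835.1, so Xiu wins.
Second-highest bid: Finn at $261.5 — that is the price the winner pays.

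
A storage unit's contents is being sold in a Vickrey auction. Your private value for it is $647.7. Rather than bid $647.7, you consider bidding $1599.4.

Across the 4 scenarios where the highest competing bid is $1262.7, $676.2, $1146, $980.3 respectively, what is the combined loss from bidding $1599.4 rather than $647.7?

The deviation costs you only when the competing bid falls strictly between $647.7 and $1599.4; elsewhere both bids give the same outcome.
$1262.7: truthful payoff $0, deviation payoff −$615 → loss $615.
$676.2: truthful payoff $0, deviation payoff −$28.5 → loss $28.5.
$1146: truthful payoff $0, deviation payoff −$498.3 → loss $498.3.
$980.3: truthful payoff $0, deviation payoff −$332.6 → loss $332.6.
Total loss = $615 + $28.5 + $498.3 + $332.6 = $1474.4.
In a second-price auction your bid sets only whether you win, not what you pay, so bidding your true value is weakly dominant.

$1474.4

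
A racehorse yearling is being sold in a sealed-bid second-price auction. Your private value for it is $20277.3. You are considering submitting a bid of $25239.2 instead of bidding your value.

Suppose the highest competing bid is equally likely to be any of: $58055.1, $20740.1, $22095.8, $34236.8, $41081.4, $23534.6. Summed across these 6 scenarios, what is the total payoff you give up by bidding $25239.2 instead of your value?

$5538.6

The deviation costs you only when the competing bid falls strictly between $20277.3 and $25239.2; elsewhere both bids give the same outcome.
$58055.1: outcomes coincide → loss $0.
$20740.1: truthful payoff $0, deviation payoff −$462.8 → loss $462.8.
$22095.8: truthful payoff $0, deviation payoff −$1818.5 → loss $1818.5.
$34236.8: outcomes coincide → loss $0.
$41081.4: outcomes coincide → loss $0.
$23534.6: truthful payoff $0, deviation payoff −$3257.3 → loss $3257.3.
Total loss = $462.8 + $1818.5 + $3257.3 = $5538.6.
Because the price is fixed by the runner-up's bid, deviating from your value can only change a good outcome into a bad one — never the reverse.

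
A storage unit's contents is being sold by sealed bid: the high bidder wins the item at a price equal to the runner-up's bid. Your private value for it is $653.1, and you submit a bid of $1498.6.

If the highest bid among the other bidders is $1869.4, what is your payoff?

$0

Your bid $1498.6 is below the highest competing bid $1869.4, so you lose.
A losing bidder pays nothing and receives nothing: payoff = $0.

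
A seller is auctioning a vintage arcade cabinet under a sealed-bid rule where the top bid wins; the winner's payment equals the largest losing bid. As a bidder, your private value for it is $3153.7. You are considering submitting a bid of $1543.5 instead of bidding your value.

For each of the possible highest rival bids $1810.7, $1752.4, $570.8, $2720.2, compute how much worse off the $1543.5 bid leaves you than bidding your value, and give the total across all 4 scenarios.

$3177.8

The deviation costs you only when the competing bid falls strictly between $1543.5 and $3153.7; elsewhere both bids give the same outcome.
$1810.7: truthful payoff $1343, deviation payoff $0 → loss $1343.
$1752.4: truthful payoff $1401.3, deviation payoff $0 → loss $1401.3.
$570.8: outcomes coincide → loss $0.
$2720.2: truthful payoff $433.5, deviation payoff $0 → loss $433.5.
Total loss = $1343 + $1401.3 + $433.5 = $3177.8.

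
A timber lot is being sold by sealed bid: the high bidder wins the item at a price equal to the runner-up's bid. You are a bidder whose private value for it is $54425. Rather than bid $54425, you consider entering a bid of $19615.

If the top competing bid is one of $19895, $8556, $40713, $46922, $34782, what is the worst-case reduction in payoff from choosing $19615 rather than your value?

$34530

$19895: truthful gives $34530, deviation gives $0 → loss $34530.
$8556: same outcome either way → loss $0.
$40713: truthful gives $13712, deviation gives $0 → loss $13712.
$46922: truthful gives $7503, deviation gives $0 → loss $7503.
$34782: truthful gives $19643, deviation gives $0 → loss $19643.
Maximum loss: $34530.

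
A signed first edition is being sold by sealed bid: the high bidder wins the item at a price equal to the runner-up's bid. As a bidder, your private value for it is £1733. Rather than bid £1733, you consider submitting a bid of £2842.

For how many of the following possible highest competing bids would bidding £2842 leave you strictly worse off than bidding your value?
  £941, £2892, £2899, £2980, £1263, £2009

The deviation hurts exactly when the highest competing bid lies strictly between £1733 and £2842 — overbidding then wins at a price above your value.
£941: below both → same outcome either way.
£2892: above both → same outcome either way.
£2899: above both → same outcome either way.
£2980: above both → same outcome either way.
£1263: below both → same outcome either way.
£2009: inside the interval → strictly worse (loss £276).
Count: 1.

1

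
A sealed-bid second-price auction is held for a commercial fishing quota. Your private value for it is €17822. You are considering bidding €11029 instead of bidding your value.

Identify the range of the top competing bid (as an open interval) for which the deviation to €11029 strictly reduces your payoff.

If the competing bid is below €11029, both bids win at the same price — no difference.
If it is above €17822, both bids lose — no difference.
If it lies strictly between €11029 and €17822, bidding your value wins at a price below your value (positive payoff) while bidding €11029 loses (payoff 0).
So the deviation strictly hurts on the open interval (€11029, €17822).

(€11029, €17822)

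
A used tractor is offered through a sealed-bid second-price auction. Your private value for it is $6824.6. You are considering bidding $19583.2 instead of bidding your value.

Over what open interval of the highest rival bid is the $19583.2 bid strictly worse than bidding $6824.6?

($6824.6, $19583.2)

If the competing bid is below $6824.6, both bids win at the same price — no difference.
If it is above $19583.2, both bids lose — no difference.
If it lies strictly between $6824.6 and $19583.2, bidding your value loses (payoff 0) while bidding $19583.2 wins at a price above your value (payoff negative).
So the deviation strictly hurts on the open interval ($6824.6, $19583.2).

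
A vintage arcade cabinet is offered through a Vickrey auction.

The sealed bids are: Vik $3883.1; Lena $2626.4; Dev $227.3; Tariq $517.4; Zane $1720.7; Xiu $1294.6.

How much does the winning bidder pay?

Highest bid: Vik at $3883.1, so Vik wins.
Second-highest bid: Lena at $2626.4 — that is the price the winner pays.

$2626.4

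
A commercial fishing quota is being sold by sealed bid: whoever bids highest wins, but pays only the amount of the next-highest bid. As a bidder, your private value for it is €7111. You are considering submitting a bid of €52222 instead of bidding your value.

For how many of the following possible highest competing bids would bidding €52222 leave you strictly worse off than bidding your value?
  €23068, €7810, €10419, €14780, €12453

The deviation hurts exactly when the highest competing bid lies strictly between €7111 and €52222 — overbidding then wins at a price above your value.
€23068: inside the interval → strictly worse (loss €15957).
€7810: inside the interval → strictly worse (loss €699).
€10419: inside the interval → strictly worse (loss €3308).
€14780: inside the interval → strictly worse (loss €7669).
€12453: inside the interval → strictly worse (loss €5342).
Count: 5.

5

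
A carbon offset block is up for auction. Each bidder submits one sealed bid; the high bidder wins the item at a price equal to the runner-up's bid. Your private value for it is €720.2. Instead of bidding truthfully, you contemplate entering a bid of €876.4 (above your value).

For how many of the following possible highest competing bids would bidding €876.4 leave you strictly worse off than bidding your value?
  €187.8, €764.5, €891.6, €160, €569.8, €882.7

The deviation hurts exactly when the highest competing bid lies strictly between €720.2 and €876.4 — overbidding then wins at a price above your value.
€187.8: below both → same outcome either way.
€764.5: inside the interval → strictly worse (loss €44.3).
€891.6: above both → same outcome either way.
€160: below both → same outcome either way.
€569.8: below both → same outcome either way.
€882.7: above both → same outcome either way.
Count: 1.

1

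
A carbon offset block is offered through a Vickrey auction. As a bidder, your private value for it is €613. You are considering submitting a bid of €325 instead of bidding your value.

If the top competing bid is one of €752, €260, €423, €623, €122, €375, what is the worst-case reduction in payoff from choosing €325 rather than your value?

€752: same outcome either way → loss €0.
€260: same outcome either way → loss €0.
€423: truthful gives €190, deviation gives €0 → loss €190.
€623: same outcome either way → loss €0.
€122: same outcome either way → loss €0.
€375: truthful gives €238, deviation gives €0 → loss €238.
Maximum loss: €238.

€238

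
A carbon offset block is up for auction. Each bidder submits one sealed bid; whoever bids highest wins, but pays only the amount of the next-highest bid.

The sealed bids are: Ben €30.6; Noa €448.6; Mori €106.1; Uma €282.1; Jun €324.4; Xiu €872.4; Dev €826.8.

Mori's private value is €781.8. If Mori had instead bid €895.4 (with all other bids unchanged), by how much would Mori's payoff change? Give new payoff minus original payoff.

−€90.6

The highest bid among the other bidders is €872.4; Mori's bid doesn't change that.
Original bid €106.1: Mori is not highest (top rival bid is €872.4); payoff €0.
Alternative bid €895.4: Mori is highest, pays the top rival bid €872.4; payoff €781.8 − €872.4 = −€90.6.
Change in payoff = −€90.6 − (€0) = −€90.6.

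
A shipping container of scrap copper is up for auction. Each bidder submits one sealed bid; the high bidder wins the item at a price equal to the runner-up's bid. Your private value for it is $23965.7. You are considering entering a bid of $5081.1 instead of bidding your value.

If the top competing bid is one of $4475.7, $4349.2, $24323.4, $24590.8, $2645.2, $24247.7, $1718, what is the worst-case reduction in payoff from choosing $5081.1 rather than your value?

$0

$4475.7: same outcome either way → loss $0.
$4349.2: same outcome either way → loss $0.
$24323.4: same outcome either way → loss $0.
$24590.8: same outcome either way → loss $0.
$2645.2: same outcome either way → loss $0.
$24247.7: same outcome either way → loss $0.
$1718: same outcome either way → loss $0.
Maximum loss: $0.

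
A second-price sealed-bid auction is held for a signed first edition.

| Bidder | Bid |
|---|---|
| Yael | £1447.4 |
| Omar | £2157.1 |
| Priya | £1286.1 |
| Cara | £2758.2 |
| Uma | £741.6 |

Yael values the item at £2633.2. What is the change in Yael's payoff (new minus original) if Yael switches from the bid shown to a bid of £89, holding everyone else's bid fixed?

£0

The highest bid among the other bidders is £2758.2; Yael's bid doesn't change that.
Original bid £1447.4: Yael is not highest (top rival bid is £2758.2); payoff £0.
Alternative bid £89: Yael is not highest (top rival bid is £2758.2); payoff £0.
Change in payoff = £0 − (£0) = £0.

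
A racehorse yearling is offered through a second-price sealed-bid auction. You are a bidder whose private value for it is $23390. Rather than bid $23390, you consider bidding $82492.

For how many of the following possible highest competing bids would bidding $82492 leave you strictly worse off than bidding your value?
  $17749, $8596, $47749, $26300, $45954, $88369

3

The deviation hurts exactly when the highest competing bid lies strictly between $23390 and $82492 — overbidding then wins at a price above your value.
$17749: below both → same outcome either way.
$8596: below both → same outcome either way.
$47749: inside the interval → strictly worse (loss $24359).
$26300: inside the interval → strictly worse (loss $2910).
$45954: inside the interval → strictly worse (loss $22564).
$88369: above both → same outcome either way.
Count: 3.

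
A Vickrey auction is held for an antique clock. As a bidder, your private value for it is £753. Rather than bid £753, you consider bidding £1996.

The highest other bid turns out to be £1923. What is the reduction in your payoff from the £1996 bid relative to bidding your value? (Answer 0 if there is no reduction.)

Bidding your value £753: you lose (since £753 < £1923). Payoff £0.
Bidding £1996: you win and pay £1923. Payoff £753 − £1923 = −£1170.
The competing bid £1923 lies between your value and your inflated bid, so overbidding wins an item priced above your value.
Loss from deviating = £0 − (−£1170) = £1170.
Truthful bidding weakly dominates here: raising your bid can only win items priced above your value, and lowering it can only forfeit items priced below.

£1170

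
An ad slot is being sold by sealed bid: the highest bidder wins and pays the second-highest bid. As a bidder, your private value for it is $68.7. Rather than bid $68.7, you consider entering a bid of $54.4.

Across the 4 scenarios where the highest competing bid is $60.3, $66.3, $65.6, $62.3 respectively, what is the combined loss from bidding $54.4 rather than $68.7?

The deviation costs you only when the competing bid falls strictly between $54.4 and $68.7; elsewhere both bids give the same outcome.
$60.3: truthful payoff $8.4, deviation payoff $0 → loss $8.4.
$66.3: truthful payoff $2.4, deviation payoff $0 → loss $2.4.
$65.6: truthful payoff $3.1, deviation payoff $0 → loss $3.1.
$62.3: truthful payoff $6.4, deviation payoff $0 → loss $6.4.
Total loss = $8.4 + $2.4 + $3.1 + $6.4 = $20.3.

$20.3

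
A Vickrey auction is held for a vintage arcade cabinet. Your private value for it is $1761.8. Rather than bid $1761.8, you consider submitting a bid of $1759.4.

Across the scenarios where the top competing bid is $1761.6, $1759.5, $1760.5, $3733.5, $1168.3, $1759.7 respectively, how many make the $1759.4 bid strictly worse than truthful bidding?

The deviation hurts exactly when the highest competing bid lies strictly between $1759.4 and $1761.8 — underbidding then forfeits a profitable win.
$1761.6: inside the interval → strictly worse (loss $0.2).
$1759.5: inside the interval → strictly worse (loss $2.3).
$1760.5: inside the interval → strictly worse (loss $1.3).
$3733.5: above both → same outcome either way.
$1168.3: below both → same outcome either way.
$1759.7: inside the interval → strictly worse (loss $2.1).
Count: 4.

4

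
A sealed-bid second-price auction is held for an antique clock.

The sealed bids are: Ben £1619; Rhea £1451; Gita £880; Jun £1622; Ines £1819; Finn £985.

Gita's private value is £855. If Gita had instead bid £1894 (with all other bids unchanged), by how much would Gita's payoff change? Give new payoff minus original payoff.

−£964

The highest bid among the other bidders is £1819; Gita's bid doesn't change that.
Original bid £880: Gita is not highest (top rival bid is £1819); payoff £0.
Alternative bid £1894: Gita is highest, pays the top rival bid £1819; payoff £855 − £1819 = −£964.
Change in payoff = −£964 − (£0) = −£964.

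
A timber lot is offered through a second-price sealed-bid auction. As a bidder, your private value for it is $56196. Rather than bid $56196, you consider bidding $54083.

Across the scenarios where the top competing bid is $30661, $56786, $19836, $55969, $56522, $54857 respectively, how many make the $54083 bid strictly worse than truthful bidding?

2

The deviation hurts exactly when the highest competing bid lies strictly between $54083 and $56196 — underbidding then forfeits a profitable win.
$30661: below both → same outcome either way.
$56786: above both → same outcome either way.
$19836: below both → same outcome either way.
$55969: inside the interval → strictly worse (loss $227).
$56522: above both → same outcome either way.
$54857: inside the interval → strictly worse (loss $1339).
Count: 2.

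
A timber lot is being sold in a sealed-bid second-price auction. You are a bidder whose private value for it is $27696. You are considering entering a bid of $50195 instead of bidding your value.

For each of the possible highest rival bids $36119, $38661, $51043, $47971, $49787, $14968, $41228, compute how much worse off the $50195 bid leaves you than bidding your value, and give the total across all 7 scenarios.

The deviation costs you only when the competing bid falls strictly between $27696 and $50195; elsewhere both bids give the same outcome.
$36119: truthful payoff $0, deviation payoff −$8423 → loss $8423.
$38661: truthful payoff $0, deviation payoff −$10965 → loss $10965.
$51043: outcomes coincide → loss $0.
$47971: truthful payoff $0, deviation payoff −$20275 → loss $20275.
$49787: truthful payoff $0, deviation payoff −$22091 → loss $22091.
$14968: outcomes coincide → loss $0.
$41228: truthful payoff $0, deviation payoff −$13532 → loss $13532.
Total loss = $8423 + $10965 + $20275 + $22091 + $13532 = $75286.

$75286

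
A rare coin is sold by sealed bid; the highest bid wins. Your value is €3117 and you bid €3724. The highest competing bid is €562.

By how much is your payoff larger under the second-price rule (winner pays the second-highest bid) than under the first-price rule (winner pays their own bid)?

You have the highest bid, so you win under either rule.
Second-price: pay €562 → payoff €2555.
First-price: pay your own bid €3724 → payoff −€607.
Difference = €2555 − (−€607) = €3162.

€3162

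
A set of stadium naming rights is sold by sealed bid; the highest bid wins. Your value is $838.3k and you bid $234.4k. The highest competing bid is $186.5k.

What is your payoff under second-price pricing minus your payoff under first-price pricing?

$47.9k

You have the highest bid, so you win under either rule.
Second-price: pay $186.5k → payoff $651.8k.
First-price: pay your own bid $234.4k → payoff $603.9k.
Difference = $651.8k − ($603.9k) = $47.9k.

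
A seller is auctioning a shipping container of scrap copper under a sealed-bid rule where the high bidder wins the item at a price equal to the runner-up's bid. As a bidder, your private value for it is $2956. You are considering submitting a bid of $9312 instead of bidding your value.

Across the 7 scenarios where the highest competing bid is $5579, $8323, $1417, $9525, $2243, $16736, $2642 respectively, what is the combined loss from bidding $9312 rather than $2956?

$7990

The deviation costs you only when the competing bid falls strictly between $2956 and $9312; elsewhere both bids give the same outcome.
$5579: truthful payoff $0, deviation payoff −$2623 → loss $2623.
$8323: truthful payoff $0, deviation payoff −$5367 → loss $5367.
$1417: outcomes coincide → loss $0.
$9525: outcomes coincide → loss $0.
$2243: outcomes coincide → loss $0.
$16736: outcomes coincide → loss $0.
$2642: outcomes coincide → loss $0.
Total loss = $2623 + $5367 = $7990.
Truthful bidding weakly dominates here: raising your bid can only win items priced above your value, and lowering it can only forfeit items priced below.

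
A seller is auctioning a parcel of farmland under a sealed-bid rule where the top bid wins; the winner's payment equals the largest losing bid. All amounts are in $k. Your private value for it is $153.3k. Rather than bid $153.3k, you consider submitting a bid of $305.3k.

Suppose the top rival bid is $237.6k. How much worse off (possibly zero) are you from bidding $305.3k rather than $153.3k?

Bidding your value $153.3k: you lose (since $153.3k < $237.6k). Payoff $0k.
Bidding $305.3k: you win and pay $237.6k. Payoff $153.3k − $237.6k = −$84.3k.
The competing bid $237.6k lies between your value and your inflated bid, so overbidding wins an item priced above your value.
Loss from deviating = $0k − (−$84.3k) = $84.3k.

$84.3k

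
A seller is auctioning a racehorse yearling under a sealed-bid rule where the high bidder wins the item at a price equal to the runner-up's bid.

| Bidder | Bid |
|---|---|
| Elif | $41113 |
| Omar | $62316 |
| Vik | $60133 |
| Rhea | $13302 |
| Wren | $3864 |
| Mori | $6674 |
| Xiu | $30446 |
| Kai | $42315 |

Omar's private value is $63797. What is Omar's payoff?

Highest bid: Omar at $62316, so Omar wins.
Second-highest bid: Vik at $60133 — that is the price the winner pays.
Omar's payoff = value − price = $63797 − $60133 = $3664.

$3664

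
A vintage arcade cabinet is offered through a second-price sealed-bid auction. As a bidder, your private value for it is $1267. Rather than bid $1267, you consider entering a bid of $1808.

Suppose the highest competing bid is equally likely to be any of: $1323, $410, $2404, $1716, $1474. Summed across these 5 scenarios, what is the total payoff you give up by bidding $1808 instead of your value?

$712

The deviation costs you only when the competing bid falls strictly between $1267 and $1808; elsewhere both bids give the same outcome.
$1323: truthful payoff $0, deviation payoff −$56 → loss $56.
$410: outcomes coincide → loss $0.
$2404: outcomes coincide → loss $0.
$1716: truthful payoff $0, deviation payoff −$449 → loss $449.
$1474: truthful payoff $0, deviation payoff −$207 → loss $207.
Total loss = $56 + $449 + $207 = $712.
Because the price is fixed by the runner-up's bid, deviating from your value can only change a good outcome into a bad one — never the reverse.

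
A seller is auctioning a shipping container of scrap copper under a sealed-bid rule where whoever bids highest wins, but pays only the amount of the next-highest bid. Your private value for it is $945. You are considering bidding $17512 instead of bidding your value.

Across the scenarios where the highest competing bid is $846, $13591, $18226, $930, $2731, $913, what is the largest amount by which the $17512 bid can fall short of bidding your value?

$846: same outcome either way → loss $0.
$13591: truthful gives $0, deviation gives −$12646 → loss $12646.
$18226: same outcome either way → loss $0.
$930: same outcome either way → loss $0.
$2731: truthful gives $0, deviation gives −$1786 → loss $1786.
$913: same outcome either way → loss $0.
Maximum loss: $12646.

$12646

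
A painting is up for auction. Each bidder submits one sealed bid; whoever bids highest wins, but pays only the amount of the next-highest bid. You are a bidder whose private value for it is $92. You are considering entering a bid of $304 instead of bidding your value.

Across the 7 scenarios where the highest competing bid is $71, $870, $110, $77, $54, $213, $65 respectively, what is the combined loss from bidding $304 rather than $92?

$139

The deviation costs you only when the competing bid falls strictly between $92 and $304; elsewhere both bids give the same outcome.
$71: outcomes coincide → loss $0.
$870: outcomes coincide → loss $0.
$110: truthful payoff $0, deviation payoff −$18 → loss $18.
$77: outcomes coincide → loss $0.
$54: outcomes coincide → loss $0.
$213: truthful payoff $0, deviation payoff −$121 → loss $121.
$65: outcomes coincide → loss $0.
Total loss = $18 + $121 = $139.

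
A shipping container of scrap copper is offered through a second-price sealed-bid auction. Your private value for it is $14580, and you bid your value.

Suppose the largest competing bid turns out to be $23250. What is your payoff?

Your bid $14580 is below the highest competing bid $23250, so you lose.
A losing bidder pays nothing and receives nothing: payoff = $0.

$0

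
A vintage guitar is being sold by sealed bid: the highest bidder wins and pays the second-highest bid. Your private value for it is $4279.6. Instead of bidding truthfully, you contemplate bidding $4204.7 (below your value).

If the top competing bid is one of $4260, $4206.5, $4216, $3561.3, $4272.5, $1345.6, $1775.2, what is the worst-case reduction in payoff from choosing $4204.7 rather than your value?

$4260: truthful gives $19.6, deviation gives $0 → loss $19.6.
$4206.5: truthful gives $73.1, deviation gives $0 → loss $73.1.
$4216: truthful gives $63.6, deviation gives $0 → loss $63.6.
$3561.3: same outcome either way → loss $0.
$4272.5: truthful gives $7.1, deviation gives $0 → loss $7.1.
$1345.6: same outcome either way → loss $0.
$1775.2: same outcome either way → loss $0.
Maximum loss: $73.1.

$73.1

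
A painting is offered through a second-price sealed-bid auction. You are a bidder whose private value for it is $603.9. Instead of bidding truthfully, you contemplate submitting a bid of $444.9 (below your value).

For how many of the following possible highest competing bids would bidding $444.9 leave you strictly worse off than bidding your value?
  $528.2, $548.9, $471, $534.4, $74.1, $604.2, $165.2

The deviation hurts exactly when the highest competing bid lies strictly between $444.9 and $603.9 — underbidding then forfeits a profitable win.
$528.2: inside the interval → strictly worse (loss $75.7).
$548.9: inside the interval → strictly worse (loss $55).
$471: inside the interval → strictly worse (loss $132.9).
$534.4: inside the interval → strictly worse (loss $69.5).
$74.1: below both → same outcome either way.
$604.2: above both → same outcome either way.
$165.2: below both → same outcome either way.
Count: 4.

4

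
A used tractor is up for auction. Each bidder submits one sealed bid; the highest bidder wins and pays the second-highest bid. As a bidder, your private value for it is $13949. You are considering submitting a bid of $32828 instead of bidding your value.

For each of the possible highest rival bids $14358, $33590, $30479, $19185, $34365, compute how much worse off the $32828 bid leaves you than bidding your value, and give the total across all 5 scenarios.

$22175

The deviation costs you only when the competing bid falls strictly between $13949 and $32828; elsewhere both bids give the same outcome.
$14358: truthful payoff $0, deviation payoff −$409 → loss $409.
$33590: outcomes coincide → loss $0.
$30479: truthful payoff $0, deviation payoff −$16530 → loss $16530.
$19185: truthful payoff $0, deviation payoff −$5236 → loss $5236.
$34365: outcomes coincide → loss $0.
Total loss = $409 + $16530 + $5236 = $22175.
Truthful bidding weakly dominates here: raising your bid can only win items priced above your value, and lowering it can only forfeit items priced below.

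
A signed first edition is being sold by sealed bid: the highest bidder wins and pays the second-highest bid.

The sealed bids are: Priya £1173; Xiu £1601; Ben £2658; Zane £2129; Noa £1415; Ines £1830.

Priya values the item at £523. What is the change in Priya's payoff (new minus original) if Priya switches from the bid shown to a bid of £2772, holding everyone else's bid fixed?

The highest bid among the other bidders is £2658; Priya's bid doesn't change that.
Original bid £1173: Priya is not highest (top rival bid is £2658); payoff £0.
Alternative bid £2772: Priya is highest, pays the top rival bid £2658; payoff £523 − £2658 = −£2135.
Change in payoff = −£2135 − (£0) = −£2135.

−£2135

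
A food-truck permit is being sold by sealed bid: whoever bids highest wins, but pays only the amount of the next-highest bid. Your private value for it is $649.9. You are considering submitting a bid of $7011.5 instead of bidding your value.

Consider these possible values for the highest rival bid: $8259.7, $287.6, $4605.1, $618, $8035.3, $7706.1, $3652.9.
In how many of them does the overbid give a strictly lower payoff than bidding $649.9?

The deviation hurts exactly when the highest competing bid lies strictly between $649.9 and $7011.5 — overbidding then wins at a price above your value.
$8259.7: above both → same outcome either way.
$287.6: below both → same outcome either way.
$4605.1: inside the interval → strictly worse (loss $3955.2).
$618: below both → same outcome either way.
$8035.3: above both → same outcome either way.
$7706.1: above both → same outcome either way.
$3652.9: inside the interval → strictly worse (loss $3003).
Count: 2.

2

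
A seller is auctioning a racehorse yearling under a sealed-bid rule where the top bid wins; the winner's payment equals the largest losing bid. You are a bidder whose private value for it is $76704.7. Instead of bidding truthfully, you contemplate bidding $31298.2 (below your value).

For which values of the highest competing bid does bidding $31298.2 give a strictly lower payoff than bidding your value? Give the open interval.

($31298.2, $76704.7)

If the competing bid is below $31298.2, both bids win at the same price — no difference.
If it is above $76704.7, both bids lose — no difference.
If it lies strictly between $31298.2 and $76704.7, bidding your value wins at a price below your value (positive payoff) while bidding $31298.2 loses (payoff 0).
So the deviation strictly hurts on the open interval ($31298.2, $76704.7).
In a second-price auction your bid sets only whether you win, not what you pay, so bidding your true value is weakly dominant.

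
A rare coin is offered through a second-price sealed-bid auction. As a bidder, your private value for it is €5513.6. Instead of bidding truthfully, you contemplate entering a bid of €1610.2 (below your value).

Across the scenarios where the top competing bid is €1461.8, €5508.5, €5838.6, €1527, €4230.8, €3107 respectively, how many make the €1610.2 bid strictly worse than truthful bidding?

The deviation hurts exactly when the highest competing bid lies strictly between €1610.2 and €5513.6 — underbidding then forfeits a profitable win.
€1461.8: below both → same outcome either way.
€5508.5: inside the interval → strictly worse (loss €5.1).
€5838.6: above both → same outcome either way.
€1527: below both → same outcome either way.
€4230.8: inside the interval → strictly worse (loss €1282.8).
€3107: inside the interval → strictly worse (loss €2406.6).
Count: 3.

3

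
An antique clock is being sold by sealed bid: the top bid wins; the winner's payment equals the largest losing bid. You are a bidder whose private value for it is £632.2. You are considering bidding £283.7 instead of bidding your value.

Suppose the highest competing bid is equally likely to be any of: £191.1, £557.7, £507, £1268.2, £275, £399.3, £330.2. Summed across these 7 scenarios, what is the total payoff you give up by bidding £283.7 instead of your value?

The deviation costs you only when the competing bid falls strictly between £283.7 and £632.2; elsewhere both bids give the same outcome.
£191.1: outcomes coincide → loss £0.
£557.7: truthful payoff £74.5, deviation payoff £0 → loss £74.5.
£507: truthful payoff £125.2, deviation payoff £0 → loss £125.2.
£1268.2: outcomes coincide → loss £0.
£275: outcomes coincide → loss £0.
£399.3: truthful payoff £232.9, deviation payoff £0 → loss £232.9.
£330.2: truthful payoff £302, deviation payoff £0 → loss £302.
Total loss = £74.5 + £125.2 + £232.9 + £302 = £734.6.

£734.6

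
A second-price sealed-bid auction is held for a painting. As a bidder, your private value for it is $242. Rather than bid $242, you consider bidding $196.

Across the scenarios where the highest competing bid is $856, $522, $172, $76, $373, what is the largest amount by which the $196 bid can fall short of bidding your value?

$856: same outcome either way → loss $0.
$522: same outcome either way → loss $0.
$172: same outcome either way → loss $0.
$76: same outcome either way → loss $0.
$373: same outcome either way → loss $0.
Maximum loss: $0.

$0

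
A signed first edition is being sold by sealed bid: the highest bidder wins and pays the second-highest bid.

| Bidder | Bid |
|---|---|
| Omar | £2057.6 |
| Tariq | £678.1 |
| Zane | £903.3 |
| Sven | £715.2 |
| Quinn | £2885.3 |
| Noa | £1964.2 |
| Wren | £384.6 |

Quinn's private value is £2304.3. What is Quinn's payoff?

Highest bid: Quinn at £2885.3, so Quinn wins.
Second-highest bid: Omar at £2057.6 — that is the price the winner pays.
Quinn's payoff = value − price = £2304.3 − £2057.6 = £246.7.

£246.7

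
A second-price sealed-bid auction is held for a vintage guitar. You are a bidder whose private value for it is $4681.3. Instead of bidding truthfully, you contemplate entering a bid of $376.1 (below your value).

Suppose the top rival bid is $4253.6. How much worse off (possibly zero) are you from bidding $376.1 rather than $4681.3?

Bidding your value $4681.3: you win (since $4681.3 > $4253.6) and pay $4253.6. Payoff $427.7.
Bidding $376.1: you lose. Payoff $0.
The competing bid $4253.6 lies between your shaded bid and your value, so underbidding forfeits an item you could have won at a profitable price.
Loss from deviating = $427.7 − ($0) = $427.7.

$427.7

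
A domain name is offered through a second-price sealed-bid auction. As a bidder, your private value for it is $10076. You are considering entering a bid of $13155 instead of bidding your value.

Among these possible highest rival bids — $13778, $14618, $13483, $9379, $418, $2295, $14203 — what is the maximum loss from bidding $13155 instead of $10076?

$0

$13778: same outcome either way → loss $0.
$14618: same outcome either way → loss $0.
$13483: same outcome either way → loss $0.
$9379: same outcome either way → loss $0.
$418: same outcome either way → loss $0.
$2295: same outcome either way → loss $0.
$14203: same outcome either way → loss $0.
Maximum loss: $0.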